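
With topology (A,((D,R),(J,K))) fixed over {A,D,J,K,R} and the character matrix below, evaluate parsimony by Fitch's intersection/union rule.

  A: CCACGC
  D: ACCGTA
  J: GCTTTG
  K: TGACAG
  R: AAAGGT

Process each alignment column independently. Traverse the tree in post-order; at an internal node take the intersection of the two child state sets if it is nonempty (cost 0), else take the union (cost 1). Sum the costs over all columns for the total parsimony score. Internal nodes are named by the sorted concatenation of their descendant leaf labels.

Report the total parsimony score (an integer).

DR@0: {A} ∩ {A} = {A} (intersection, +0)
JK@0: {G} ∪ {T} = {G,T} (union, +1)
DJKR@0: {A} ∪ {G,T} = {A,G,T} (union, +1)
ADJKR@0: {C} ∪ {A,G,T} = {A,C,G,T} (union, +1)
DR@1: {C} ∪ {A} = {A,C} (union, +1)
JK@1: {C} ∪ {G} = {C,G} (union, +1)
DJKR@1: {A,C} ∩ {C,G} = {C} (intersection, +0)
ADJKR@1: {C} ∩ {C} = {C} (intersection, +0)
DR@2: {C} ∪ {A} = {A,C} (union, +1)
JK@2: {T} ∪ {A} = {A,T} (union, +1)
DJKR@2: {A,C} ∩ {A,T} = {A} (intersection, +0)
ADJKR@2: {A} ∩ {A} = {A} (intersection, +0)
DR@3: {G} ∩ {G} = {G} (intersection, +0)
JK@3: {T} ∪ {C} = {C,T} (union, +1)
DJKR@3: {G} ∪ {C,T} = {C,G,T} (union, +1)
ADJKR@3: {C} ∩ {C,G,T} = {C} (intersection, +0)
DR@4: {T} ∪ {G} = {G,T} (union, +1)
JK@4: {T} ∪ {A} = {A,T} (union, +1)
DJKR@4: {G,T} ∩ {A,T} = {T} (intersection, +0)
ADJKR@4: {G} ∪ {T} = {G,T} (union, +1)
DR@5: {A} ∪ {T} = {A,T} (union, +1)
JK@5: {G} ∩ {G} = {G} (intersection, +0)
DJKR@5: {A,T} ∪ {G} = {A,G,T} (union, +1)
ADJKR@5: {C} ∪ {A,G,T} = {A,C,G,T} (union, +1)
per-site changes: [3, 2, 2, 2, 3, 3]; total = 15

15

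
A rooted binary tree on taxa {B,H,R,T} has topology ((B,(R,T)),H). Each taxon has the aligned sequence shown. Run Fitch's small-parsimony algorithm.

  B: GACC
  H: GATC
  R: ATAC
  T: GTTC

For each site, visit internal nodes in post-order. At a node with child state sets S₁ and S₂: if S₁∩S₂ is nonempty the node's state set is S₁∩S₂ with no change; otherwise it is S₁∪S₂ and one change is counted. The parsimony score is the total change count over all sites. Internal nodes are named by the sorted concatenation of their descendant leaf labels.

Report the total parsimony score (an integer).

[col 0] RT: children R:{A}, T:{G} ∪→ {A,G}; cost 1
[col 0] BRT: children B:{G}, RT:{A,G} ∩→ {G}; cost 0
[col 0] BHRT: children BRT:{G}, H:{G} ∩→ {G}; cost 0
[col 1] RT: children R:{T}, T:{T} ∩→ {T}; cost 0
[col 1] BRT: children B:{A}, RT:{T} ∪→ {A,T}; cost 1
[col 1] BHRT: children BRT:{A,T}, H:{A} ∩→ {A}; cost 0
[col 2] RT: children R:{A}, T:{T} ∪→ {A,T}; cost 1
[col 2] BRT: children B:{C}, RT:{A,T} ∪→ {A,C,T}; cost 1
[col 2] BHRT: children BRT:{A,C,T}, H:{T} ∩→ {T}; cost 0
[col 3] RT: children R:{C}, T:{C} ∩→ {C}; cost 0
[col 3] BRT: children B:{C}, RT:{C} ∩→ {C}; cost 0
[col 3] BHRT: children BRT:{C}, H:{C} ∩→ {C}; cost 0
per-site changes: [1, 1, 2, 0]; total = 4

4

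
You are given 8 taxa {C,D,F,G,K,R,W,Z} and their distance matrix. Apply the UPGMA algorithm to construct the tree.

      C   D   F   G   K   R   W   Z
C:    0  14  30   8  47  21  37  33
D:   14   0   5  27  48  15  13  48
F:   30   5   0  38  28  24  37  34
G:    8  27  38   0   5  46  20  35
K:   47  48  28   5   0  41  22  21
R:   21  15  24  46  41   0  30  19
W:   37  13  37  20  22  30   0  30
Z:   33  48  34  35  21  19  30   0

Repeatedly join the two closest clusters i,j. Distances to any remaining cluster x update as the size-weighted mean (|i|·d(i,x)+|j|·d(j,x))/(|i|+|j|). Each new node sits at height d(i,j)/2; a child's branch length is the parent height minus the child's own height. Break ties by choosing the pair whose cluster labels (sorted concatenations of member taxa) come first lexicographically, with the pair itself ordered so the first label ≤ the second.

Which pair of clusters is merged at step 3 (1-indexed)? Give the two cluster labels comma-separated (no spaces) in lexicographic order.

1. join D+F (d=5) ⇒ DF; edges |D|=5/2, |F|=5/2
  updated: d(C,DF)=22, d(DF,G)=65/2, d(DF,K)=38, d(DF,R)=39/2, d(DF,W)=25, d(DF,Z)=41
2. join G+K (d=5) ⇒ GK; edges |G|=5/2, |K|=5/2
  updated: d(C,GK)=55/2, d(DF,GK)=141/4, d(GK,R)=87/2, d(GK,W)=21, d(GK,Z)=28
3. join R+Z (d=19) ⇒ RZ; edges |R|=19/2, |Z|=19/2
  updated: d(C,RZ)=27, d(DF,RZ)=121/4, d(GK,RZ)=143/4, d(RZ,W)=30
4. join GK+W (d=21) ⇒ GKW; edges |GK|=8, |W|=21/2
  updated: d(C,GKW)=92/3, d(DF,GKW)=191/6, d(GKW,RZ)=203/6
5. join C+DF (d=22) ⇒ CDF; edges |C|=11, |DF|=17/2
  updated: d(CDF,GKW)=283/9, d(CDF,RZ)=175/6
6. join CDF+RZ (d=175/6) ⇒ CDFRZ; edges |CDF|=43/12, |RZ|=61/12
  updated: d(CDFRZ,GKW)=162/5
7. join CDFRZ+GKW (d=162/5) ⇒ CDFGKRWZ; edges |CDFRZ|=97/60, |GKW|=57/10
final tree: (((C:11,(D:5/2,F:5/2):17/2):43/12,(R:19/2,Z:19/2):61/12):97/60,((G:5/2,K:5/2):8,W:21/2):57/10)
total length: 4979/60

R,Z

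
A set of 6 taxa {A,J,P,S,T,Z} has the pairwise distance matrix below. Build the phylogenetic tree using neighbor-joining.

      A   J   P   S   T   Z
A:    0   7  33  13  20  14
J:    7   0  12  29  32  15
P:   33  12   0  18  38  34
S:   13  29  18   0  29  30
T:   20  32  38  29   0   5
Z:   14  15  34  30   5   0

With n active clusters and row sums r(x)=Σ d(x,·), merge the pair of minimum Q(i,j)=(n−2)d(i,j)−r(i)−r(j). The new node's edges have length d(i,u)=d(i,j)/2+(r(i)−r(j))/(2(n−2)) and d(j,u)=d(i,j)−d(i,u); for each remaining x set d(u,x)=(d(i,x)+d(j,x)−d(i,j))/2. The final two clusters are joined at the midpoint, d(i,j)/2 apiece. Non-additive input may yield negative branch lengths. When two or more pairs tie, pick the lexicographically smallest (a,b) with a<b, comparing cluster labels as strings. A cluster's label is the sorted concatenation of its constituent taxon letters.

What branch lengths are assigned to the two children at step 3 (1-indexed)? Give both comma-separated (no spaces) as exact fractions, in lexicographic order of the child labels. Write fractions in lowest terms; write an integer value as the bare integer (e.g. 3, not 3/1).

31/16,201/16

1. join T+Z (d=5, Q=-202) ⇒ TZ; edges |T|=23/4, |Z|=-3/4
  updated: d(A,TZ)=29/2, d(J,TZ)=21, d(P,TZ)=67/2, d(S,TZ)=27
2. join J+P (d=12, Q=-259/2) ⇒ JP; edges |J|=17/12, |P|=127/12
  updated: d(A,JP)=14, d(JP,S)=35/2, d(JP,TZ)=85/4
3. join A+TZ (d=29/2, Q=-301/4) ⇒ ATZ; edges |A|=31/16, |TZ|=201/16
  updated: d(ATZ,JP)=83/8, d(ATZ,S)=51/4
4. join ATZ+JP (d=83/8, Q=-325/8) ⇒ AJPTZ; edges |ATZ|=45/16, |JP|=121/16
  updated: d(AJPTZ,S)=159/16
5. join AJPTZ+S (d=159/16) ⇒ AJPSTZ; edges |AJPTZ|=159/32, |S|=159/32
final tree: (((A:31/16,(T:23/4,Z:-3/4):201/16):45/16,(J:17/12,P:127/12):121/16):159/32,S:159/32)
total length: 829/16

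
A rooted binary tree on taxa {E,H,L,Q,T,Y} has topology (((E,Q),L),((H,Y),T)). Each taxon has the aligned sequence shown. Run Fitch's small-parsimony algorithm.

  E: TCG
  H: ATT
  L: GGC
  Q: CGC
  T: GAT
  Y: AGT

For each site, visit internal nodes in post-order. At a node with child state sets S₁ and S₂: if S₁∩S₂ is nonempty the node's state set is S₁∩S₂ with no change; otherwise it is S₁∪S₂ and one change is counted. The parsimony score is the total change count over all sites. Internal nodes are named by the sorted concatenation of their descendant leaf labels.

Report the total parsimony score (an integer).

[col 0] EQ: children E:{T}, Q:{C} ∪→ {C,T}; cost 1
[col 0] ELQ: children EQ:{C,T}, L:{G} ∪→ {C,G,T}; cost 1
[col 0] HY: children H:{A}, Y:{A} ∩→ {A}; cost 0
[col 0] HTY: children HY:{A}, T:{G} ∪→ {A,G}; cost 1
[col 0] EHLQTY: children ELQ:{C,G,T}, HTY:{A,G} ∩→ {G}; cost 0
[col 1] EQ: children E:{C}, Q:{G} ∪→ {C,G}; cost 1
[col 1] ELQ: children EQ:{C,G}, L:{G} ∩→ {G}; cost 0
[col 1] HY: children H:{T}, Y:{G} ∪→ {G,T}; cost 1
[col 1] HTY: children HY:{G,T}, T:{A} ∪→ {A,G,T}; cost 1
[col 1] EHLQTY: children ELQ:{G}, HTY:{A,G,T} ∩→ {G}; cost 0
[col 2] EQ: children E:{G}, Q:{C} ∪→ {C,G}; cost 1
[col 2] ELQ: children EQ:{C,G}, L:{C} ∩→ {C}; cost 0
[col 2] HY: children H:{T}, Y:{T} ∩→ {T}; cost 0
[col 2] HTY: children HY:{T}, T:{T} ∩→ {T}; cost 0
[col 2] EHLQTY: children ELQ:{C}, HTY:{T} ∪→ {C,T}; cost 1
per-site changes: [3, 3, 2]; total = 8

8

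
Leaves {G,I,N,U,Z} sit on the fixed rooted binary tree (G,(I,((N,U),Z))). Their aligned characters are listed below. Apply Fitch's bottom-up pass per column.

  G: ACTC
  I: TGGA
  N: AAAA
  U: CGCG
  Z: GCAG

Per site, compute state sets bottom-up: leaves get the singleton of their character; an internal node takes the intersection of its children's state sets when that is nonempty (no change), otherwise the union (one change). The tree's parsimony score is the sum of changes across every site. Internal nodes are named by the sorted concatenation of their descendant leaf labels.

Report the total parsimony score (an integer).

12

NU@0: {A} ∪ {C} = {A,C} (union, +1)
NUZ@0: {A,C} ∪ {G} = {A,C,G} (union, +1)
INUZ@0: {T} ∪ {A,C,G} = {A,C,G,T} (union, +1)
GINUZ@0: {A} ∩ {A,C,G,T} = {A} (intersection, +0)
NU@1: {A} ∪ {G} = {A,G} (union, +1)
NUZ@1: {A,G} ∪ {C} = {A,C,G} (union, +1)
INUZ@1: {G} ∩ {A,C,G} = {G} (intersection, +0)
GINUZ@1: {C} ∪ {G} = {C,G} (union, +1)
NU@2: {A} ∪ {C} = {A,C} (union, +1)
NUZ@2: {A,C} ∩ {A} = {A} (intersection, +0)
INUZ@2: {G} ∪ {A} = {A,G} (union, +1)
GINUZ@2: {T} ∪ {A,G} = {A,G,T} (union, +1)
NU@3: {A} ∪ {G} = {A,G} (union, +1)
NUZ@3: {A,G} ∩ {G} = {G} (intersection, +0)
INUZ@3: {A} ∪ {G} = {A,G} (union, +1)
GINUZ@3: {C} ∪ {A,G} = {A,C,G} (union, +1)
per-site changes: [3, 3, 3, 3]; total = 12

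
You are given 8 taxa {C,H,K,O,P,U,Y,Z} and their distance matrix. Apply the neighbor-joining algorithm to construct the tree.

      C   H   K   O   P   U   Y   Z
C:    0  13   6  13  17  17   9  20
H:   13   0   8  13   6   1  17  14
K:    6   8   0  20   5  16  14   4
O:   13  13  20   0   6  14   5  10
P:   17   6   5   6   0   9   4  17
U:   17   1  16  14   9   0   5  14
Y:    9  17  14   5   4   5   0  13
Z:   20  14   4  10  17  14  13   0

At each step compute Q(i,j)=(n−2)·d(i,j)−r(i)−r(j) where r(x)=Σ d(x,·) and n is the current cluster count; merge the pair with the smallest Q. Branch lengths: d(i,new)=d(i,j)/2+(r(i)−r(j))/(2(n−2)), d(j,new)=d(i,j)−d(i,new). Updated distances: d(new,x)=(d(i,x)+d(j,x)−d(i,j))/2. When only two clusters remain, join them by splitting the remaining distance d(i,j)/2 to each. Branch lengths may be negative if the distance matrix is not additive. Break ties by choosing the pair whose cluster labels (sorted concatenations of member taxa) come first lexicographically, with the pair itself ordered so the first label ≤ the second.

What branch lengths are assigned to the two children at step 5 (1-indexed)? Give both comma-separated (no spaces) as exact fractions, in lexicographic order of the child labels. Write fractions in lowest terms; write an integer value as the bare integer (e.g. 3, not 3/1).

67/32,53/32

1. join H+U (d=1, Q=-142) ⇒ HU; edges |H|=1/6, |U|=5/6
  updated: d(C,HU)=29/2, d(HU,K)=23/2, d(HU,O)=13, d(HU,P)=7, d(HU,Y)=21/2, d(HU,Z)=27/2
2. join K+Z (d=4, Q=-118) ⇒ KZ; edges |K|=3/10, |Z|=37/10
  updated: d(C,KZ)=11, d(HU,KZ)=21/2, d(KZ,O)=13, d(KZ,P)=9, d(KZ,Y)=23/2
3. join C+KZ (d=11, Q=-151/2) ⇒ CKZ; edges |C|=107/16, |KZ|=69/16
  updated: d(CKZ,HU)=7, d(CKZ,O)=15/2, d(CKZ,P)=15/2, d(CKZ,Y)=19/4
4. join CKZ+HU (d=7, Q=-173/4) ⇒ CHKUZ; edges |CKZ|=41/24, |HU|=127/24
  updated: d(CHKUZ,O)=27/4, d(CHKUZ,P)=15/4, d(CHKUZ,Y)=33/8
5. join CHKUZ+P (d=15/4, Q=-167/8) ⇒ CHKPUZ; edges |CHKUZ|=67/32, |P|=53/32
  updated: d(CHKPUZ,O)=9/2, d(CHKPUZ,Y)=35/16
6. join CHKPUZ+O (d=9/2, Q=-187/16) ⇒ CHKOPUZ; edges |CHKPUZ|=27/32, |O|=117/32
  updated: d(CHKOPUZ,Y)=43/32
7. join CHKOPUZ+Y (d=43/32) ⇒ CHKOPUYZ; edges |CHKOPUZ|=43/64, |Y|=43/64
final tree: (((((C:107/16,(K:3/10,Z:37/10):69/16):41/24,(H:1/6,U:5/6):127/24):67/32,P:53/32):27/32,O:117/32):43/64,Y:43/64)
total length: 1043/32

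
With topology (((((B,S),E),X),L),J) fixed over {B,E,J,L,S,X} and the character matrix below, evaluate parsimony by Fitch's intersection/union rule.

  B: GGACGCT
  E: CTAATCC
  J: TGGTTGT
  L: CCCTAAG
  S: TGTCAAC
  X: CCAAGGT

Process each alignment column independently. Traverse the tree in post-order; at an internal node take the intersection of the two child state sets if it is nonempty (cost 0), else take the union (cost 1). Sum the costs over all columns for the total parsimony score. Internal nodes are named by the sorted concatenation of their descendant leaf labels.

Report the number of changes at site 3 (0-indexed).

[col 0] BS: children B:{G}, S:{T} ∪→ {G,T}; cost 1
[col 0] BES: children BS:{G,T}, E:{C} ∪→ {C,G,T}; cost 1
[col 0] BESX: children BES:{C,G,T}, X:{C} ∩→ {C}; cost 0
[col 0] BELSX: children BESX:{C}, L:{C} ∩→ {C}; cost 0
[col 0] BEJLSX: children BELSX:{C}, J:{T} ∪→ {C,T}; cost 1
[col 1] BS: children B:{G}, S:{G} ∩→ {G}; cost 0
[col 1] BES: children BS:{G}, E:{T} ∪→ {G,T}; cost 1
[col 1] BESX: children BES:{G,T}, X:{C} ∪→ {C,G,T}; cost 1
[col 1] BELSX: children BESX:{C,G,T}, L:{C} ∩→ {C}; cost 0
[col 1] BEJLSX: children BELSX:{C}, J:{G} ∪→ {C,G}; cost 1
[col 2] BS: children B:{A}, S:{T} ∪→ {A,T}; cost 1
[col 2] BES: children BS:{A,T}, E:{A} ∩→ {A}; cost 0
[col 2] BESX: children BES:{A}, X:{A} ∩→ {A}; cost 0
[col 2] BELSX: children BESX:{A}, L:{C} ∪→ {A,C}; cost 1
[col 2] BEJLSX: children BELSX:{A,C}, J:{G} ∪→ {A,C,G}; cost 1
[col 3] BS: children B:{C}, S:{C} ∩→ {C}; cost 0
[col 3] BES: children BS:{C}, E:{A} ∪→ {A,C}; cost 1
[col 3] BESX: children BES:{A,C}, X:{A} ∩→ {A}; cost 0
[col 3] BELSX: children BESX:{A}, L:{T} ∪→ {A,T}; cost 1
[col 3] BEJLSX: children BELSX:{A,T}, J:{T} ∩→ {T}; cost 0
[col 4] BS: children B:{G}, S:{A} ∪→ {A,G}; cost 1
[col 4] BES: children BS:{A,G}, E:{T} ∪→ {A,G,T}; cost 1
[col 4] BESX: children BES:{A,G,T}, X:{G} ∩→ {G}; cost 0
[col 4] BELSX: children BESX:{G}, L:{A} ∪→ {A,G}; cost 1
[col 4] BEJLSX: children BELSX:{A,G}, J:{T} ∪→ {A,G,T}; cost 1
[col 5] BS: children B:{C}, S:{A} ∪→ {A,C}; cost 1
[col 5] BES: children BS:{A,C}, E:{C} ∩→ {C}; cost 0
[col 5] BESX: children BES:{C}, X:{G} ∪→ {C,G}; cost 1
[col 5] BELSX: children BESX:{C,G}, L:{A} ∪→ {A,C,G}; cost 1
[col 5] BEJLSX: children BELSX:{A,C,G}, J:{G} ∩→ {G}; cost 0
[col 6] BS: children B:{T}, S:{C} ∪→ {C,T}; cost 1
[col 6] BES: children BS:{C,T}, E:{C} ∩→ {C}; cost 0
[col 6] BESX: children BES:{C}, X:{T} ∪→ {C,T}; cost 1
[col 6] BELSX: children BESX:{C,T}, L:{G} ∪→ {C,G,T}; cost 1
[col 6] BEJLSX: children BELSX:{C,G,T}, J:{T} ∩→ {T}; cost 0
per-site changes: [3, 3, 3, 2, 4, 3, 3]; total = 21

2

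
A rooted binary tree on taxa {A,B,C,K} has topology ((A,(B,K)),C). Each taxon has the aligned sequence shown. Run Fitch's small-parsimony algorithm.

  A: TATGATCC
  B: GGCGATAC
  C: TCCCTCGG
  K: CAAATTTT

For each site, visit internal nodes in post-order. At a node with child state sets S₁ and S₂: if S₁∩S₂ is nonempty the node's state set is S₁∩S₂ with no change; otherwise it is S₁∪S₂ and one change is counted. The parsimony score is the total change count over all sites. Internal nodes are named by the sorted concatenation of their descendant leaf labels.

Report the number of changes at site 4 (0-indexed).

[col 0] BK: children B:{G}, K:{C} ∪→ {C,G}; cost 1
[col 0] ABK: children A:{T}, BK:{C,G} ∪→ {C,G,T}; cost 1
[col 0] ABCK: children ABK:{C,G,T}, C:{T} ∩→ {T}; cost 0
[col 1] BK: children B:{G}, K:{A} ∪→ {A,G}; cost 1
[col 1] ABK: children A:{A}, BK:{A,G} ∩→ {A}; cost 0
[col 1] ABCK: children ABK:{A}, C:{C} ∪→ {A,C}; cost 1
[col 2] BK: children B:{C}, K:{A} ∪→ {A,C}; cost 1
[col 2] ABK: children A:{T}, BK:{A,C} ∪→ {A,C,T}; cost 1
[col 2] ABCK: children ABK:{A,C,T}, C:{C} ∩→ {C}; cost 0
[col 3] BK: children B:{G}, K:{A} ∪→ {A,G}; cost 1
[col 3] ABK: children A:{G}, BK:{A,G} ∩→ {G}; cost 0
[col 3] ABCK: children ABK:{G}, C:{C} ∪→ {C,G}; cost 1
[col 4] BK: children B:{A}, K:{T} ∪→ {A,T}; cost 1
[col 4] ABK: children A:{A}, BK:{A,T} ∩→ {A}; cost 0
[col 4] ABCK: children ABK:{A}, C:{T} ∪→ {A,T}; cost 1
[col 5] BK: children B:{T}, K:{T} ∩→ {T}; cost 0
[col 5] ABK: children A:{T}, BK:{T} ∩→ {T}; cost 0
[col 5] ABCK: children ABK:{T}, C:{C} ∪→ {C,T}; cost 1
[col 6] BK: children B:{A}, K:{T} ∪→ {A,T}; cost 1
[col 6] ABK: children A:{C}, BK:{A,T} ∪→ {A,C,T}; cost 1
[col 6] ABCK: children ABK:{A,C,T}, C:{G} ∪→ {A,C,G,T}; cost 1
[col 7] BK: children B:{C}, K:{T} ∪→ {C,T}; cost 1
[col 7] ABK: children A:{C}, BK:{C,T} ∩→ {C}; cost 0
[col 7] ABCK: children ABK:{C}, C:{G} ∪→ {C,G}; cost 1
per-site changes: [2, 2, 2, 2, 2, 1, 3, 2]; total = 16

2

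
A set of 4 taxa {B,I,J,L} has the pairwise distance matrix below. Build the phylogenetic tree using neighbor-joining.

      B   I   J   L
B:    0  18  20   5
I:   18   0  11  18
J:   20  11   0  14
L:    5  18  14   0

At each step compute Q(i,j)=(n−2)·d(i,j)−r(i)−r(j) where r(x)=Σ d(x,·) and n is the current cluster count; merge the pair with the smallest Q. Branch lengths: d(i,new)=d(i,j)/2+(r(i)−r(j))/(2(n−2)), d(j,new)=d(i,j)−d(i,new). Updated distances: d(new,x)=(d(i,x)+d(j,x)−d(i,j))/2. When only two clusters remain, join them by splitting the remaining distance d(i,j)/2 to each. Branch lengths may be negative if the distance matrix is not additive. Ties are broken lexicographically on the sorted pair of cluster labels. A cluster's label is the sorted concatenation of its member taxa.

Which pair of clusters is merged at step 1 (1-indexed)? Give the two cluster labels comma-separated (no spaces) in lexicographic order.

B,L

1. join B+L (d=5, Q=-70) ⇒ BL; edges |B|=4, |L|=1
  updated: d(BL,I)=31/2, d(BL,J)=29/2
2. join BL+I (d=31/2, Q=-41) ⇒ BIL; edges |BL|=19/2, |I|=6
  updated: d(BIL,J)=5
3. join BIL+J (d=5) ⇒ BIJL; edges |BIL|=5/2, |J|=5/2
final tree: (((B:4,L:1):19/2,I:6):5/2,J:5/2)
total length: 51/2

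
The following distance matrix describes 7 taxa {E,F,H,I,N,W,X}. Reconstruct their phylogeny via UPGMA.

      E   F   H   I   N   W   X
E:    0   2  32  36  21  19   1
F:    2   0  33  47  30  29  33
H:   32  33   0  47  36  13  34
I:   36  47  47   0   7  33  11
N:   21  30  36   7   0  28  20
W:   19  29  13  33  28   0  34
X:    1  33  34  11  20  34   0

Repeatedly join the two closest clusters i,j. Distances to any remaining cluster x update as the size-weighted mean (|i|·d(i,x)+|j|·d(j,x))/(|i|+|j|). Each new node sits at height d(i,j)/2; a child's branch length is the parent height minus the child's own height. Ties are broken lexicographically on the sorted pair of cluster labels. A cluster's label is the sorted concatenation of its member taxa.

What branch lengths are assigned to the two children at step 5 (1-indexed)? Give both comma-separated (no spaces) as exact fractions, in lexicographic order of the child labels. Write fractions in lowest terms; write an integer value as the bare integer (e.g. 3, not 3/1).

step 1: merge (E,X) at d=1; branch lengths E→1/2, X→1/2; new cluster EX
  updated: d(EX,F)=35/2, d(EX,H)=33, d(EX,I)=47/2, d(EX,N)=41/2, d(EX,W)=53/2
step 2: merge (I,N) at d=7; branch lengths I→7/2, N→7/2; new cluster IN
  updated: d(EX,IN)=22, d(F,IN)=77/2, d(H,IN)=83/2, d(IN,W)=61/2
step 3: merge (H,W) at d=13; branch lengths H→13/2, W→13/2; new cluster HW
  updated: d(EX,HW)=119/4, d(F,HW)=31, d(HW,IN)=36
step 4: merge (EX,F) at d=35/2; branch lengths EX→33/4, F→35/4; new cluster EFX
  updated: d(EFX,HW)=181/6, d(EFX,IN)=55/2
step 5: merge (EFX,IN) at d=55/2; branch lengths EFX→5, IN→41/4; new cluster EFINX
  updated: d(EFINX,HW)=65/2
step 6: merge (EFINX,HW) at d=65/2; branch lengths EFINX→5/2, HW→39/4; new cluster EFHINWX
final tree: ((((E:1/2,X:1/2):33/4,F:35/4):5,(I:7/2,N:7/2):41/4):5/2,(H:13/2,W:13/2):39/4)
total length: 131/2

5,41/4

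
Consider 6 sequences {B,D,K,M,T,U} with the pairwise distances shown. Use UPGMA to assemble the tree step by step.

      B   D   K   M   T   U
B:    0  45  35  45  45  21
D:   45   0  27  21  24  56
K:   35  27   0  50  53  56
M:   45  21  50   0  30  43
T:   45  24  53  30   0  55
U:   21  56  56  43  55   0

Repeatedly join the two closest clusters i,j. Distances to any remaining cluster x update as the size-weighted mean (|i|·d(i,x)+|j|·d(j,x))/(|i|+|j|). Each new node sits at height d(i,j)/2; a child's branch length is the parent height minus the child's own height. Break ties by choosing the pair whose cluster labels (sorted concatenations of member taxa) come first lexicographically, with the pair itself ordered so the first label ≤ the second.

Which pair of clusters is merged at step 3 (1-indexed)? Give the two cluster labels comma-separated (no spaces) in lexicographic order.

step 1: merge (B,U) at d=21; branch lengths B→21/2, U→21/2; new cluster BU
  updated: d(BU,D)=101/2, d(BU,K)=91/2, d(BU,M)=44, d(BU,T)=50
step 2: merge (D,M) at d=21; branch lengths D→21/2, M→21/2; new cluster DM
  updated: d(BU,DM)=189/4, d(DM,K)=77/2, d(DM,T)=27
step 3: merge (DM,T) at d=27; branch lengths DM→3, T→27/2; new cluster DMT
  updated: d(BU,DMT)=289/6, d(DMT,K)=130/3
step 4: merge (DMT,K) at d=130/3; branch lengths DMT→49/6, K→65/3; new cluster DKMT
  updated: d(BU,DKMT)=95/2
step 5: merge (BU,DKMT) at d=95/2; branch lengths BU→53/4, DKMT→25/12; new cluster BDKMTU
final tree: ((B:21/2,U:21/2):53/4,(((D:21/2,M:21/2):3,T:27/2):49/6,K:65/3):25/12)
total length: 311/3

DM,T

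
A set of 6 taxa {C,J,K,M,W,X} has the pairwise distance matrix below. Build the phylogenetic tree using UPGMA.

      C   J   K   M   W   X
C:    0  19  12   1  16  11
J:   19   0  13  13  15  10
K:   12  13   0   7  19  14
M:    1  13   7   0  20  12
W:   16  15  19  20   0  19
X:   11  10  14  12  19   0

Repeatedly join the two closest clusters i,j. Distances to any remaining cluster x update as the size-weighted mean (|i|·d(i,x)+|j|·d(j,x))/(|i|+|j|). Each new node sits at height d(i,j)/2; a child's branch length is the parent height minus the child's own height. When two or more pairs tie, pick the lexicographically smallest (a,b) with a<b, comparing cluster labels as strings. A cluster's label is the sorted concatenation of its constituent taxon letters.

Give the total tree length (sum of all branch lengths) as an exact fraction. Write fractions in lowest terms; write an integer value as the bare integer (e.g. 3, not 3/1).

2093/60

1. join C+M (d=1) ⇒ CM; edges |C|=1/2, |M|=1/2
  updated: d(CM,J)=16, d(CM,K)=19/2, d(CM,W)=18, d(CM,X)=23/2
2. join CM+K (d=19/2) ⇒ CKM; edges |CM|=17/4, |K|=19/4
  updated: d(CKM,J)=15, d(CKM,W)=55/3, d(CKM,X)=37/3
3. join J+X (d=10) ⇒ JX; edges |J|=5, |X|=5
  updated: d(CKM,JX)=41/3, d(JX,W)=17
4. join CKM+JX (d=41/3) ⇒ CJKMX; edges |CKM|=25/12, |JX|=11/6
  updated: d(CJKMX,W)=89/5
5. join CJKMX+W (d=89/5) ⇒ CJKMWX; edges |CJKMX|=31/15, |W|=89/10
final tree: ((((C:1/2,M:1/2):17/4,K:19/4):25/12,(J:5,X:5):11/6):31/15,W:89/10)
total length: 2093/60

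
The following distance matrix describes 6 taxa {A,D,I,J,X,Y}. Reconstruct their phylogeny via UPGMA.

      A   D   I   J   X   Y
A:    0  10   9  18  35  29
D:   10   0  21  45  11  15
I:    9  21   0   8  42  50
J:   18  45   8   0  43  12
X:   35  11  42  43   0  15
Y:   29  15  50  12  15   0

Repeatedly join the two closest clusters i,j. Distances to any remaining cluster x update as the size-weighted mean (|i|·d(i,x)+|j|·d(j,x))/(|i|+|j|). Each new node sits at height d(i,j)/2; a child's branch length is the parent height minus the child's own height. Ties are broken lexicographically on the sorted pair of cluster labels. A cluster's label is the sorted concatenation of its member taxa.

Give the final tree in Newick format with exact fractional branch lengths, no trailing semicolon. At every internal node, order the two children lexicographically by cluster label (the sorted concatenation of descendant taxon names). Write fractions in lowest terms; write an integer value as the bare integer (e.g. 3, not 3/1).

(((A:5,D:5):25/4,(X:15/2,Y:15/2):15/4):15/4,(I:4,J:4):11)

iteration 1: select I,J (d=8); attach at lengths (4, 4); label the merged cluster IJ
  updated: d(A,IJ)=27/2, d(D,IJ)=33, d(IJ,X)=85/2, d(IJ,Y)=31
iteration 2: select A,D (d=10); attach at lengths (5, 5); label the merged cluster AD
  updated: d(AD,IJ)=93/4, d(AD,X)=23, d(AD,Y)=22
iteration 3: select X,Y (d=15); attach at lengths (15/2, 15/2); label the merged cluster XY
  updated: d(AD,XY)=45/2, d(IJ,XY)=147/4
iteration 4: select AD,XY (d=45/2); attach at lengths (25/4, 15/4); label the merged cluster ADXY
  updated: d(ADXY,IJ)=30
iteration 5: select ADXY,IJ (d=30); attach at lengths (15/4, 11); label the merged cluster ADIJXY
final tree: (((A:5,D:5):25/4,(X:15/2,Y:15/2):15/4):15/4,(I:4,J:4):11)
total length: 231/4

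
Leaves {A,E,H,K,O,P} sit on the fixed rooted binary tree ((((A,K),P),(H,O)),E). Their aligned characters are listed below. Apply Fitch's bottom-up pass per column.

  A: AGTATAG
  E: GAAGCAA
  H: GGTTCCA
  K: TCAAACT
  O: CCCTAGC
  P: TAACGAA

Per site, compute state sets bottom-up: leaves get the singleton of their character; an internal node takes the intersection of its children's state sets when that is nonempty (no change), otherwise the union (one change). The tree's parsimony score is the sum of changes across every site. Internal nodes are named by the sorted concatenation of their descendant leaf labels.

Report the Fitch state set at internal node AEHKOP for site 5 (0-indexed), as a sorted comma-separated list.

A

[col 0] AK: children A:{A}, K:{T} ∪→ {A,T}; cost 1
[col 0] AKP: children AK:{A,T}, P:{T} ∩→ {T}; cost 0
[col 0] HO: children H:{G}, O:{C} ∪→ {C,G}; cost 1
[col 0] AHKOP: children AKP:{T}, HO:{C,G} ∪→ {C,G,T}; cost 1
[col 0] AEHKOP: children AHKOP:{C,G,T}, E:{G} ∩→ {G}; cost 0
[col 1] AK: children A:{G}, K:{C} ∪→ {C,G}; cost 1
[col 1] AKP: children AK:{C,G}, P:{A} ∪→ {A,C,G}; cost 1
[col 1] HO: children H:{G}, O:{C} ∪→ {C,G}; cost 1
[col 1] AHKOP: children AKP:{A,C,G}, HO:{C,G} ∩→ {C,G}; cost 0
[col 1] AEHKOP: children AHKOP:{C,G}, E:{A} ∪→ {A,C,G}; cost 1
[col 2] AK: children A:{T}, K:{A} ∪→ {A,T}; cost 1
[col 2] AKP: children AK:{A,T}, P:{A} ∩→ {A}; cost 0
[col 2] HO: children H:{T}, O:{C} ∪→ {C,T}; cost 1
[col 2] AHKOP: children AKP:{A}, HO:{C,T} ∪→ {A,C,T}; cost 1
[col 2] AEHKOP: children AHKOP:{A,C,T}, E:{A} ∩→ {A}; cost 0
[col 3] AK: children A:{A}, K:{A} ∩→ {A}; cost 0
[col 3] AKP: children AK:{A}, P:{C} ∪→ {A,C}; cost 1
[col 3] HO: children H:{T}, O:{T} ∩→ {T}; cost 0
[col 3] AHKOP: children AKP:{A,C}, HO:{T} ∪→ {A,C,T}; cost 1
[col 3] AEHKOP: children AHKOP:{A,C,T}, E:{G} ∪→ {A,C,G,T}; cost 1
[col 4] AK: children A:{T}, K:{A} ∪→ {A,T}; cost 1
[col 4] AKP: children AK:{A,T}, P:{G} ∪→ {A,G,T}; cost 1
[col 4] HO: children H:{C}, O:{A} ∪→ {A,C}; cost 1
[col 4] AHKOP: children AKP:{A,G,T}, HO:{A,C} ∩→ {A}; cost 0
[col 4] AEHKOP: children AHKOP:{A}, E:{C} ∪→ {A,C}; cost 1
[col 5] AK: children A:{A}, K:{C} ∪→ {A,C}; cost 1
[col 5] AKP: children AK:{A,C}, P:{A} ∩→ {A}; cost 0
[col 5] HO: children H:{C}, O:{G} ∪→ {C,G}; cost 1
[col 5] AHKOP: children AKP:{A}, HO:{C,G} ∪→ {A,C,G}; cost 1
[col 5] AEHKOP: children AHKOP:{A,C,G}, E:{A} ∩→ {A}; cost 0
[col 6] AK: children A:{G}, K:{T} ∪→ {G,T}; cost 1
[col 6] AKP: children AK:{G,T}, P:{A} ∪→ {A,G,T}; cost 1
[col 6] HO: children H:{A}, O:{C} ∪→ {A,C}; cost 1
[col 6] AHKOP: children AKP:{A,G,T}, HO:{A,C} ∩→ {A}; cost 0
[col 6] AEHKOP: children AHKOP:{A}, E:{A} ∩→ {A}; cost 0
per-site changes: [3, 4, 3, 3, 4, 3, 3]; total = 23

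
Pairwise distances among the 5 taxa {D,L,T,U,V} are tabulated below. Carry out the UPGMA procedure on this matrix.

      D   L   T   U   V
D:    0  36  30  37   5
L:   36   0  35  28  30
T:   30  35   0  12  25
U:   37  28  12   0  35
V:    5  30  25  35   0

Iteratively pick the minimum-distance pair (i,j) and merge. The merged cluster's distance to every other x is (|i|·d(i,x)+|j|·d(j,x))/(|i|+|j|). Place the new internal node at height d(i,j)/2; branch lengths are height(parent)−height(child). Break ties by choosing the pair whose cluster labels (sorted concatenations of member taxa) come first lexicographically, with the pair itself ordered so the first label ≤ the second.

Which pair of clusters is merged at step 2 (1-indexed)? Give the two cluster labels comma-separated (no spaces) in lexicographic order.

1. join D+V (d=5) ⇒ DV; edges |D|=5/2, |V|=5/2
  updated: d(DV,L)=33, d(DV,T)=55/2, d(DV,U)=36
2. join T+U (d=12) ⇒ TU; edges |T|=6, |U|=6
  updated: d(DV,TU)=127/4, d(L,TU)=63/2
3. join L+TU (d=63/2) ⇒ LTU; edges |L|=63/4, |TU|=39/4
  updated: d(DV,LTU)=193/6
4. join DV+LTU (d=193/6) ⇒ DLTUV; edges |DV|=163/12, |LTU|=1/3
final tree: ((D:5/2,V:5/2):163/12,(L:63/4,(T:6,U:6):39/4):1/3)
total length: 677/12

T,U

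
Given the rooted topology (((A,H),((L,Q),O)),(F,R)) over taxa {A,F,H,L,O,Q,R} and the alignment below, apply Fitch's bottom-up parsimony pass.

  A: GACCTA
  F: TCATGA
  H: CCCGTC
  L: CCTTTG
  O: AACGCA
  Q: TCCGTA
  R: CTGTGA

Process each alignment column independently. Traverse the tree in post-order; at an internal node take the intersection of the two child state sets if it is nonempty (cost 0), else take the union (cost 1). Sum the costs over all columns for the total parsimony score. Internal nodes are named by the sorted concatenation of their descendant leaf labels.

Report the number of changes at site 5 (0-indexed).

2

site 0, node AH: A={G} ∪ H={C} → {C,G} (+1)
site 0, node LQ: L={C} ∪ Q={T} → {C,T} (+1)
site 0, node LOQ: LQ={C,T} ∪ O={A} → {A,C,T} (+1)
site 0, node AHLOQ: AH={C,G} ∩ LOQ={A,C,T} → {C} (+0)
site 0, node FR: F={T} ∪ R={C} → {C,T} (+1)
site 0, node AFHLOQR: AHLOQ={C} ∩ FR={C,T} → {C} (+0)
site 1, node AH: A={A} ∪ H={C} → {A,C} (+1)
site 1, node LQ: L={C} ∩ Q={C} → {C} (+0)
site 1, node LOQ: LQ={C} ∪ O={A} → {A,C} (+1)
site 1, node AHLOQ: AH={A,C} ∩ LOQ={A,C} → {A,C} (+0)
site 1, node FR: F={C} ∪ R={T} → {C,T} (+1)
site 1, node AFHLOQR: AHLOQ={A,C} ∩ FR={C,T} → {C} (+0)
site 2, node AH: A={C} ∩ H={C} → {C} (+0)
site 2, node LQ: L={T} ∪ Q={C} → {C,T} (+1)
site 2, node LOQ: LQ={C,T} ∩ O={C} → {C} (+0)
site 2, node AHLOQ: AH={C} ∩ LOQ={C} → {C} (+0)
site 2, node FR: F={A} ∪ R={G} → {A,G} (+1)
site 2, node AFHLOQR: AHLOQ={C} ∪ FR={A,G} → {A,C,G} (+1)
site 3, node AH: A={C} ∪ H={G} → {C,G} (+1)
site 3, node LQ: L={T} ∪ Q={G} → {G,T} (+1)
site 3, node LOQ: LQ={G,T} ∩ O={G} → {G} (+0)
site 3, node AHLOQ: AH={C,G} ∩ LOQ={G} → {G} (+0)
site 3, node FR: F={T} ∩ R={T} → {T} (+0)
site 3, node AFHLOQR: AHLOQ={G} ∪ FR={T} → {G,T} (+1)
site 4, node AH: A={T} ∩ H={T} → {T} (+0)
site 4, node LQ: L={T} ∩ Q={T} → {T} (+0)
site 4, node LOQ: LQ={T} ∪ O={C} → {C,T} (+1)
site 4, node AHLOQ: AH={T} ∩ LOQ={C,T} → {T} (+0)
site 4, node FR: F={G} ∩ R={G} → {G} (+0)
site 4, node AFHLOQR: AHLOQ={T} ∪ FR={G} → {G,T} (+1)
site 5, node AH: A={A} ∪ H={C} → {A,C} (+1)
site 5, node LQ: L={G} ∪ Q={A} → {A,G} (+1)
site 5, node LOQ: LQ={A,G} ∩ O={A} → {A} (+0)
site 5, node AHLOQ: AH={A,C} ∩ LOQ={A} → {A} (+0)
site 5, node FR: F={A} ∩ R={A} → {A} (+0)
site 5, node AFHLOQR: AHLOQ={A} ∩ FR={A} → {A} (+0)
per-site changes: [4, 3, 3, 3, 2, 2]; total = 17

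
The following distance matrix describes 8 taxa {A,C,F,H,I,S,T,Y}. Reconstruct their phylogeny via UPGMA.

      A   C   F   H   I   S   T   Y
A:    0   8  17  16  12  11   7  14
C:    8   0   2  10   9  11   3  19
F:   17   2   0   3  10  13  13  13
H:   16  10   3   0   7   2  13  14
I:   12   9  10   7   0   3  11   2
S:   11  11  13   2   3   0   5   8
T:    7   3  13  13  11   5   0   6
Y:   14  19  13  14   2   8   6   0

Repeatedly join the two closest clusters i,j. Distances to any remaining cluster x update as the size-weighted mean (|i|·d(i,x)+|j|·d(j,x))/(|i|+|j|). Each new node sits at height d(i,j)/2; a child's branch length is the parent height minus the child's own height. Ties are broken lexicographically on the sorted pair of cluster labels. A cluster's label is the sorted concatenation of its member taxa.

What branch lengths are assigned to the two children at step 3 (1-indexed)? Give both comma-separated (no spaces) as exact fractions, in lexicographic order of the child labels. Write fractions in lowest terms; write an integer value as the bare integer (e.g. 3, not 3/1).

step 1: merge (C,F) at d=2; branch lengths C→1, F→1; new cluster CF
  updated: d(A,CF)=25/2, d(CF,H)=13/2, d(CF,I)=19/2, d(CF,S)=12, d(CF,T)=8, d(CF,Y)=16
step 2: merge (H,S) at d=2; branch lengths H→1, S→1; new cluster HS
  updated: d(A,HS)=27/2, d(CF,HS)=37/4, d(HS,I)=5, d(HS,T)=9, d(HS,Y)=11
step 3: merge (I,Y) at d=2; branch lengths I→1, Y→1; new cluster IY
  updated: d(A,IY)=13, d(CF,IY)=51/4, d(HS,IY)=8, d(IY,T)=17/2
step 4: merge (A,T) at d=7; branch lengths A→7/2, T→7/2; new cluster AT
  updated: d(AT,CF)=41/4, d(AT,HS)=45/4, d(AT,IY)=43/4
step 5: merge (HS,IY) at d=8; branch lengths HS→3, IY→3; new cluster HISY
  updated: d(AT,HISY)=11, d(CF,HISY)=11
step 6: merge (AT,CF) at d=41/4; branch lengths AT→13/8, CF→33/8; new cluster ACFT
  updated: d(ACFT,HISY)=11
step 7: merge (ACFT,HISY) at d=11; branch lengths ACFT→3/8, HISY→3/2; new cluster ACFHISTY
final tree: (((A:7/2,T:7/2):13/8,(C:1,F:1):33/8):3/8,((H:1,S:1):3,(I:1,Y:1):3):3/2)
total length: 213/8

1,1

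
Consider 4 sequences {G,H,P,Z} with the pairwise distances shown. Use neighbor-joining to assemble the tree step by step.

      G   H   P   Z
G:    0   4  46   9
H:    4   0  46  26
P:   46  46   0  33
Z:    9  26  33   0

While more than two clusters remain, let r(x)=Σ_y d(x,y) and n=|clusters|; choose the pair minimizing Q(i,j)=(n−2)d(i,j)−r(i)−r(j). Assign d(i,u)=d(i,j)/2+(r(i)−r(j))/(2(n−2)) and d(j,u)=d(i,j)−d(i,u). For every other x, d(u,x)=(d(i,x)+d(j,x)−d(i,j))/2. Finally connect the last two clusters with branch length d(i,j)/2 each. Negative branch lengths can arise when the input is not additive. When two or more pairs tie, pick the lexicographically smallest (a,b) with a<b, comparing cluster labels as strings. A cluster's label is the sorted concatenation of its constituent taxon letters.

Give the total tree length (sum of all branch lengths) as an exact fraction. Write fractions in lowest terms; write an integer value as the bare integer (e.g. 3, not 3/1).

iteration 1: select G,H (d=4, Q=-127); attach at lengths (-9/4, 25/4); label the merged cluster GH
  updated: d(GH,P)=44, d(GH,Z)=31/2
iteration 2: select GH,P (d=44, Q=-185/2); attach at lengths (53/4, 123/4); label the merged cluster GHP
  updated: d(GHP,Z)=9/4
iteration 3: select GHP,Z (d=9/4); attach at lengths (9/8, 9/8); label the merged cluster GHPZ
final tree: (((G:-9/4,H:25/4):53/4,P:123/4):9/8,Z:9/8)
total length: 201/4

201/4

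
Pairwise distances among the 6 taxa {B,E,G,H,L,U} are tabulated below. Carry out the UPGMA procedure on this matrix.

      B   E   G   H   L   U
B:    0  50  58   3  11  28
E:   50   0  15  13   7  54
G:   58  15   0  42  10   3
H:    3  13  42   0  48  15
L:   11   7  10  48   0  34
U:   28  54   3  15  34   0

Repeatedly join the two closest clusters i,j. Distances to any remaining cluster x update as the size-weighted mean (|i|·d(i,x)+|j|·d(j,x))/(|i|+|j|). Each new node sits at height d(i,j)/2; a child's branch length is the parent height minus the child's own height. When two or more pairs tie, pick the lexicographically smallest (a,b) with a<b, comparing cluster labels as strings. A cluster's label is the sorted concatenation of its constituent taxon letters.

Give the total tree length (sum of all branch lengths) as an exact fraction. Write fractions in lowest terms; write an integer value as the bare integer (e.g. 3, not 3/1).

1. join B+H (d=3) ⇒ BH; edges |B|=3/2, |H|=3/2
  updated: d(BH,E)=63/2, d(BH,G)=50, d(BH,L)=59/2, d(BH,U)=43/2
2. join G+U (d=3) ⇒ GU; edges |G|=3/2, |U|=3/2
  updated: d(BH,GU)=143/4, d(E,GU)=69/2, d(GU,L)=22
3. join E+L (d=7) ⇒ EL; edges |E|=7/2, |L|=7/2
  updated: d(BH,EL)=61/2, d(EL,GU)=113/4
4. join EL+GU (d=113/4) ⇒ EGLU; edges |EL|=85/8, |GU|=101/8
  updated: d(BH,EGLU)=265/8
5. join BH+EGLU (d=265/8) ⇒ BEGHLU; edges |BH|=241/16, |EGLU|=39/16
final tree: ((B:3/2,H:3/2):241/16,((E:7/2,L:7/2):85/8,(G:3/2,U:3/2):101/8):39/16)
total length: 215/4

215/4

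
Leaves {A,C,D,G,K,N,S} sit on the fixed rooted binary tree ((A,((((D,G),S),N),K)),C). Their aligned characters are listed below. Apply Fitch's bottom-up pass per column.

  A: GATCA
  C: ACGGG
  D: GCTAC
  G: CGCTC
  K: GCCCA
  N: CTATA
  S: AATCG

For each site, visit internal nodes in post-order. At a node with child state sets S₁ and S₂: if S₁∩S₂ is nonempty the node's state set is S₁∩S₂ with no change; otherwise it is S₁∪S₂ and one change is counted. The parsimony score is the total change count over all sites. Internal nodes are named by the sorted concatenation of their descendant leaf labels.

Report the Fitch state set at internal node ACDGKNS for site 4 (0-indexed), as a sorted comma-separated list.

[col 0] DG: children D:{G}, G:{C} ∪→ {C,G}; cost 1
[col 0] DGS: children DG:{C,G}, S:{A} ∪→ {A,C,G}; cost 1
[col 0] DGNS: children DGS:{A,C,G}, N:{C} ∩→ {C}; cost 0
[col 0] DGKNS: children DGNS:{C}, K:{G} ∪→ {C,G}; cost 1
[col 0] ADGKNS: children A:{G}, DGKNS:{C,G} ∩→ {G}; cost 0
[col 0] ACDGKNS: children ADGKNS:{G}, C:{A} ∪→ {A,G}; cost 1
[col 1] DG: children D:{C}, G:{G} ∪→ {C,G}; cost 1
[col 1] DGS: children DG:{C,G}, S:{A} ∪→ {A,C,G}; cost 1
[col 1] DGNS: children DGS:{A,C,G}, N:{T} ∪→ {A,C,G,T}; cost 1
[col 1] DGKNS: children DGNS:{A,C,G,T}, K:{C} ∩→ {C}; cost 0
[col 1] ADGKNS: children A:{A}, DGKNS:{C} ∪→ {A,C}; cost 1
[col 1] ACDGKNS: children ADGKNS:{A,C}, C:{C} ∩→ {C}; cost 0
[col 2] DG: children D:{T}, G:{C} ∪→ {C,T}; cost 1
[col 2] DGS: children DG:{C,T}, S:{T} ∩→ {T}; cost 0
[col 2] DGNS: children DGS:{T}, N:{A} ∪→ {A,T}; cost 1
[col 2] DGKNS: children DGNS:{A,T}, K:{C} ∪→ {A,C,T}; cost 1
[col 2] ADGKNS: children A:{T}, DGKNS:{A,C,T} ∩→ {T}; cost 0
[col 2] ACDGKNS: children ADGKNS:{T}, C:{G} ∪→ {G,T}; cost 1
[col 3] DG: children D:{A}, G:{T} ∪→ {A,T}; cost 1
[col 3] DGS: children DG:{A,T}, S:{C} ∪→ {A,C,T}; cost 1
[col 3] DGNS: children DGS:{A,C,T}, N:{T} ∩→ {T}; cost 0
[col 3] DGKNS: children DGNS:{T}, K:{C} ∪→ {C,T}; cost 1
[col 3] ADGKNS: children A:{C}, DGKNS:{C,T} ∩→ {C}; cost 0
[col 3] ACDGKNS: children ADGKNS:{C}, C:{G} ∪→ {C,G}; cost 1
[col 4] DG: children D:{C}, G:{C} ∩→ {C}; cost 0
[col 4] DGS: children DG:{C}, S:{G} ∪→ {C,G}; cost 1
[col 4] DGNS: children DGS:{C,G}, N:{A} ∪→ {A,C,G}; cost 1
[col 4] DGKNS: children DGNS:{A,C,G}, K:{A} ∩→ {A}; cost 0
[col 4] ADGKNS: children A:{A}, DGKNS:{A} ∩→ {A}; cost 0
[col 4] ACDGKNS: children ADGKNS:{A}, C:{G} ∪→ {A,G}; cost 1
per-site changes: [4, 4, 4, 4, 3]; total = 19

A,G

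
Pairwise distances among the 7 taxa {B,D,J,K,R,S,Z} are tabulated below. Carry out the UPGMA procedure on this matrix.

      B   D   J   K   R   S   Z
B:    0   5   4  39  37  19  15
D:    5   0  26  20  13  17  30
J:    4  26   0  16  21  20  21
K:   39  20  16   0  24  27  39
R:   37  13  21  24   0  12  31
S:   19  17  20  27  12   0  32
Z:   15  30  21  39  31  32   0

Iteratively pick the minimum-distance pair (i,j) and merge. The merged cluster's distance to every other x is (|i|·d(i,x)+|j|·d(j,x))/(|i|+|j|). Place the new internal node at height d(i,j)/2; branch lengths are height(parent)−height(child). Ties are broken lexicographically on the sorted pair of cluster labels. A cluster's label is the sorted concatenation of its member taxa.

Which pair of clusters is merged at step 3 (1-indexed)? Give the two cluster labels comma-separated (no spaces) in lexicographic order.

1. join B+J (d=4) ⇒ BJ; edges |B|=2, |J|=2
  updated: d(BJ,D)=31/2, d(BJ,K)=55/2, d(BJ,R)=29, d(BJ,S)=39/2, d(BJ,Z)=18
2. join R+S (d=12) ⇒ RS; edges |R|=6, |S|=6
  updated: d(BJ,RS)=97/4, d(D,RS)=15, d(K,RS)=51/2, d(RS,Z)=63/2
3. join D+RS (d=15) ⇒ DRS; edges |D|=15/2, |RS|=3/2
  updated: d(BJ,DRS)=64/3, d(DRS,K)=71/3, d(DRS,Z)=31
4. join BJ+Z (d=18) ⇒ BJZ; edges |BJ|=7, |Z|=9
  updated: d(BJZ,DRS)=221/9, d(BJZ,K)=94/3
5. join DRS+K (d=71/3) ⇒ DKRS; edges |DRS|=13/3, |K|=71/6
  updated: d(BJZ,DKRS)=105/4
6. join BJZ+DKRS (d=105/4) ⇒ BDJKRSZ; edges |BJZ|=33/8, |DKRS|=31/24
final tree: (((B:2,J:2):7,Z:9):33/8,((D:15/2,(R:6,S:6):3/2):13/3,K:71/6):31/24)
total length: 751/12

D,RS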